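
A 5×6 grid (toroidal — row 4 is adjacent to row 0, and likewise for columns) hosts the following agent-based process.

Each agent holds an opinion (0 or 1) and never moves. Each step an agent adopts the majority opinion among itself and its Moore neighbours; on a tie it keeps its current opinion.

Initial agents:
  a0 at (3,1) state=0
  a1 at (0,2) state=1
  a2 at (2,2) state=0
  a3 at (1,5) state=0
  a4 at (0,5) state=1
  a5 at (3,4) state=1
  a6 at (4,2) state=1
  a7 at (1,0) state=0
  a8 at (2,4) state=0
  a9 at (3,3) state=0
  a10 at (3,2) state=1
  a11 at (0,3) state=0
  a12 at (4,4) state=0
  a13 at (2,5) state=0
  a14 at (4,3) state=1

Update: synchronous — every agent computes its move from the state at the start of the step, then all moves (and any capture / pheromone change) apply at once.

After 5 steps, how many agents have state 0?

t=1: a0@(3,1):0 a1@(0,2):1 a2@(2,2):0 a3@(1,5):0 a4@(0,5):0 a5@(3,4):0 a6@(4,2):1 a7@(1,0):0 a8@(2,4):0 a9@(3,3):0 a10@(3,2):1 a11@(0,3):1 a12@(4,4):0 a13@(2,5):0 a14@(4,3):1
t=2: (unchanged — steady state)

10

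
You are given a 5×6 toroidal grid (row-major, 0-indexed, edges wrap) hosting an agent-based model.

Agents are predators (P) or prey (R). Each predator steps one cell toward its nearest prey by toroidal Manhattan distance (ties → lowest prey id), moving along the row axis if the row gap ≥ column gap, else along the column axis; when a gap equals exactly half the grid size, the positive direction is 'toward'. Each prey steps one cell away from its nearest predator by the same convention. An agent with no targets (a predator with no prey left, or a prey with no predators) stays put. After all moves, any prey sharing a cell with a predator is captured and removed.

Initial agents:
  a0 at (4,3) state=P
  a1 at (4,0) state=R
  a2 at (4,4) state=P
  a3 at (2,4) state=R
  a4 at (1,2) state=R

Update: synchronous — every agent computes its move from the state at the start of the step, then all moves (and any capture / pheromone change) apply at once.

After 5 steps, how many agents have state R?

t=1: a0@(4,4):P a1@(4,1):R a2@(4,5):P a3@(1,4):R a4@(2,2):R
t=2: a0@(0,4):P a1@(4,2):R a2@(4,0):P a3@(2,4):R a4@(1,2):R
t=3: a0@(1,4):P a1@(4,3):R a2@(4,1):P a3@(3,4):R a4@(1,1):R
t=4: a0@(2,4):P a1@(4,4):R a2@(4,2):P a3@(4,4):R a4@(2,1):R
t=5: a0@(3,4):P a1@(0,4):R a2@(4,3):P a3@(0,4):R a4@(2,0):R

3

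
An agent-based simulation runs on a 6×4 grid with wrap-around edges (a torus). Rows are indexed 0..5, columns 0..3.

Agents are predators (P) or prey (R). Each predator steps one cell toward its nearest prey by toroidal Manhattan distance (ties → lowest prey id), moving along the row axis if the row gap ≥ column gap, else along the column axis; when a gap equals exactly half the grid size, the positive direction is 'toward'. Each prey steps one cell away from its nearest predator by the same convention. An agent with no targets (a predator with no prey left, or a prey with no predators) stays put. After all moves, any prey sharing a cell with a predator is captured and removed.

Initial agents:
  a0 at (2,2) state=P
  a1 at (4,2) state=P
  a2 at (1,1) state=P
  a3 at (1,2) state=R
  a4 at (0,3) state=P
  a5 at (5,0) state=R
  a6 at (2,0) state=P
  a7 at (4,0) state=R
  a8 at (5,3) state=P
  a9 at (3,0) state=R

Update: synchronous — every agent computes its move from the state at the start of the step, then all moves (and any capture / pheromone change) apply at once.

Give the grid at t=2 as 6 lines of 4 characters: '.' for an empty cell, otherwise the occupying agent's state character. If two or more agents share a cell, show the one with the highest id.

t=1: a0@(1,2):P a1@(4,3):P a2@(1,2):P a3@(0,2):R a4@(1,3):P a5@(5,1):R a6@(3,0):P a8@(5,0):P a9@(4,0):R
t=2: a0@(0,2):P a1@(4,0):P a2@(0,2):P a3@(5,2):R a4@(0,3):P a5@(5,2):R a6@(4,0):P a8@(5,1):P a9@(4,1):R

..PP
....
....
....
PR..
.PR.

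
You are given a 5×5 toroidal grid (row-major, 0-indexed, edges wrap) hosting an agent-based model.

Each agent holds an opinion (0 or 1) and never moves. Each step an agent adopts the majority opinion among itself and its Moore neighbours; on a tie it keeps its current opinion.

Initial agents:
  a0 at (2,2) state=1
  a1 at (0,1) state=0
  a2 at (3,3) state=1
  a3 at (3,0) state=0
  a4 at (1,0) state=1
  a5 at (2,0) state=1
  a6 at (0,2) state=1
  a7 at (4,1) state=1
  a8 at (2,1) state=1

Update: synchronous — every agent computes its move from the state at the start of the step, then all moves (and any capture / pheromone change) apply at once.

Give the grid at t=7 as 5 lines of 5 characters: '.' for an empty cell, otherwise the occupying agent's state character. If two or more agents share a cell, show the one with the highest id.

t=1: a0@(2,2):1 a1@(0,1):1 a2@(3,3):1 a3@(3,0):1 a4@(1,0):1 a5@(2,0):1 a6@(0,2):1 a7@(4,1):1 a8@(2,1):1
t=2: (unchanged — steady state)

.11..
1....
111..
1..1.
.1...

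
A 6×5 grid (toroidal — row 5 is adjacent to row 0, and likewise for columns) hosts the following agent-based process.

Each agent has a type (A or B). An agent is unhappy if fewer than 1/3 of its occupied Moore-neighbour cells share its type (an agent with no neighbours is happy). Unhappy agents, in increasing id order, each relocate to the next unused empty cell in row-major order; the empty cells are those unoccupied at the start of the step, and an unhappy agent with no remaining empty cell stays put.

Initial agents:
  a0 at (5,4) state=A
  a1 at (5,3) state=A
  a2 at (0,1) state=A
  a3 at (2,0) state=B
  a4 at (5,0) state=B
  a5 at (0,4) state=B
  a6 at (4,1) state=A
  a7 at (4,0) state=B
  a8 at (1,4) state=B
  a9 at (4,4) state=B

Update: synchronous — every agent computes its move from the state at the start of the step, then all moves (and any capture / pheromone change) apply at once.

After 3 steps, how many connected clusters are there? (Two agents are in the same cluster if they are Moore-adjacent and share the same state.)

2

t=1: a0@(0,0):A a1@(5,3):A a2@(0,2):A a3@(2,0):B a4@(5,0):B a5@(0,4):B a6@(0,3):A a7@(4,0):B a8@(1,4):B a9@(4,4):B
t=2: a0@(0,1):A a1@(5,3):A a2@(0,2):A a3@(2,0):B a4@(5,0):B a5@(0,4):B a6@(0,3):A a7@(4,0):B a8@(1,4):B a9@(4,4):B
t=3: (unchanged — steady state)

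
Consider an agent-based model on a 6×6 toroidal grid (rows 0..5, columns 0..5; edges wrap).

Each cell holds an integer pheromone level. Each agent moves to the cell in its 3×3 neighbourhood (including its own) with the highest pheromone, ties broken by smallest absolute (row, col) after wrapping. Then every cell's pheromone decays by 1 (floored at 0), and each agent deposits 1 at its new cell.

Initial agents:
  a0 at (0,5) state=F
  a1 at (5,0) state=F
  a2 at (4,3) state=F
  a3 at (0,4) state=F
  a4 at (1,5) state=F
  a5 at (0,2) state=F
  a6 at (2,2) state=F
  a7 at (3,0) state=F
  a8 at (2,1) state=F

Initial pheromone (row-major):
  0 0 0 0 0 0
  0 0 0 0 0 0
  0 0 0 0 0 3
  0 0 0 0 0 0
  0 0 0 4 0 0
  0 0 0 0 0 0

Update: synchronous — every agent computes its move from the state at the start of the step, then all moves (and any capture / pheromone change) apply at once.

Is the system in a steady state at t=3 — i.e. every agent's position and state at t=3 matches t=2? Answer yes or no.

yes

t=1: a0@(0,0) a1@(0,0) a2@(4,3) a3@(0,3) a4@(2,5) a5@(0,1) a6@(1,1) a7@(2,5) a8@(1,0) | pheromone: 2 1 0 1 0 0 / 1 1 0 0 0 0 / 0 0 0 0 0 4 / 0 0 0 0 0 0 / 0 0 0 4 0 0 / 0 0 0 0 0 0
t=2: a0@(0,0) a1@(0,0) a2@(4,3) a3@(0,3) a4@(2,5) a5@(0,0) a6@(0,0) a7@(2,5) a8@(2,5) | pheromone: 5 0 0 1 0 0 / 0 0 0 0 0 0 / 0 0 0 0 0 6 / 0 0 0 0 0 0 / 0 0 0 4 0 0 / 0 0 0 0 0 0
t=3: a0@(0,0) a1@(0,0) a2@(4,3) a3@(0,3) a4@(2,5) a5@(0,0) a6@(0,0) a7@(2,5) a8@(2,5) | pheromone: 8 0 0 1 0 0 / 0 0 0 0 0 0 / 0 0 0 0 0 8 / 0 0 0 0 0 0 / 0 0 0 4 0 0 / 0 0 0 0 0 0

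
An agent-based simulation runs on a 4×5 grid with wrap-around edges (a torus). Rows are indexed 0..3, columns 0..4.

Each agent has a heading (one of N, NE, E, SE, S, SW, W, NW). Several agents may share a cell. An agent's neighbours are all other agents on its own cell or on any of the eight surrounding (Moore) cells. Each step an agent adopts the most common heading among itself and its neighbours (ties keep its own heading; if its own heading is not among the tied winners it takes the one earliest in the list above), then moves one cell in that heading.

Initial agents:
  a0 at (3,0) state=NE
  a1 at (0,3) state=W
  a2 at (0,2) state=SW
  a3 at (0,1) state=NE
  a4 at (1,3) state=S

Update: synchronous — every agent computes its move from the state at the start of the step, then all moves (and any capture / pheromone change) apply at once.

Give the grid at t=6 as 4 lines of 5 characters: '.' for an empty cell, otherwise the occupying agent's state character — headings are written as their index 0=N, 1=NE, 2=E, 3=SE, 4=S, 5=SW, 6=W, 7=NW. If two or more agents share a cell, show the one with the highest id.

t=1: a0@(2,1):NE a1@(0,2):W a2@(1,1):SW a3@(3,2):NE a4@(2,3):S
t=2: a0@(1,2):NE a1@(0,1):W a2@(2,0):SW a3@(2,3):NE a4@(3,3):S
t=3: a0@(0,3):NE a1@(0,0):W a2@(3,4):SW a3@(1,4):NE a4@(0,3):S
t=4: a0@(3,4):NE a1@(0,4):W a2@(0,3):SW a3@(0,0):NE a4@(3,4):NE
t=5: a0@(2,0):NE a1@(3,0):NE a2@(3,4):NE a3@(3,1):NE a4@(2,0):NE
t=6: a0@(1,1):NE a1@(2,1):NE a2@(2,0):NE a3@(2,2):NE a4@(1,1):NE

.....
.1...
111..
.....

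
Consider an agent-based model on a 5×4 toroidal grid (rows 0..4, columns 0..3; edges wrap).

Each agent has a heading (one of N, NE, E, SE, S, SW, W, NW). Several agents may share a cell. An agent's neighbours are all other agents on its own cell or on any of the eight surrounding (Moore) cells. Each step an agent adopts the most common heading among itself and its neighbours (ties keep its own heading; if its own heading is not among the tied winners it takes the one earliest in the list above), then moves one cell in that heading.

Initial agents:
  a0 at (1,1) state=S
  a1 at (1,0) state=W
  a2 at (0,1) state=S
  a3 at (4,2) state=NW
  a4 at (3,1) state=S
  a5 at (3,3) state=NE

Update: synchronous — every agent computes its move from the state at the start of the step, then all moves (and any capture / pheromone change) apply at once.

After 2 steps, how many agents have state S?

6

t=1: a0@(2,1):S a1@(2,0):S a2@(1,1):S a3@(0,2):S a4@(4,1):S a5@(2,0):NE
t=2: a0@(3,1):S a1@(3,0):S a2@(2,1):S a3@(1,2):S a4@(0,1):S a5@(3,0):S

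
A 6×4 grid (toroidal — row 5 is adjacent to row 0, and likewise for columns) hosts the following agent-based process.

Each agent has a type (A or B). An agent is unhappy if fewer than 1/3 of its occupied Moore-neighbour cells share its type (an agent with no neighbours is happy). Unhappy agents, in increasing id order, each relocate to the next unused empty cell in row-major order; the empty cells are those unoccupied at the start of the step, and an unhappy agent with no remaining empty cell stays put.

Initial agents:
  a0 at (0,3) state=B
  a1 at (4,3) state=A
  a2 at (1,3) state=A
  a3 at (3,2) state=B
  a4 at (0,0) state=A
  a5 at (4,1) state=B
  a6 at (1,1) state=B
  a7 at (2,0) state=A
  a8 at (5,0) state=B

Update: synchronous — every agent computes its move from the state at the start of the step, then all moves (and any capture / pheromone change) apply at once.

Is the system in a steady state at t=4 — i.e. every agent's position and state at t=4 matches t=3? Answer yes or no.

yes

t=1: a0@(0,3):B a1@(0,1):A a2@(1,3):A a3@(3,2):B a4@(0,2):A a5@(4,1):B a6@(1,0):B a7@(2,0):A a8@(5,0):B
t=2: a0@(0,3):B a1@(0,1):A a2@(1,3):A a3@(3,2):B a4@(0,2):A a5@(4,1):B a6@(0,0):B a7@(2,0):A a8@(5,0):B
t=3: (unchanged — steady state)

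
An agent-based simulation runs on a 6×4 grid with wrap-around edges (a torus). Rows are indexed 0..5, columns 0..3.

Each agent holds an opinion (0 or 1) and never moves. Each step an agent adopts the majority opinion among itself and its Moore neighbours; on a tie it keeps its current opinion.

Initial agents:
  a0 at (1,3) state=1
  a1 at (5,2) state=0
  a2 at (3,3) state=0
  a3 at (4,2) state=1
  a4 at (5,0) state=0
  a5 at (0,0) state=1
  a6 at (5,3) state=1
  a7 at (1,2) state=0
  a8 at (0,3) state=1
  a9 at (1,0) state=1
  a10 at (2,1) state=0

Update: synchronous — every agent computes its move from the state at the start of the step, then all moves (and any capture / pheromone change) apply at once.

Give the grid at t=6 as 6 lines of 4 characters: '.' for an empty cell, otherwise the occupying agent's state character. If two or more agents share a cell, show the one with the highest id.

t=1: a0@(1,3):1 a1@(5,2):1 a2@(3,3):0 a3@(4,2):1 a4@(5,0):1 a5@(0,0):1 a6@(5,3):1 a7@(1,2):0 a8@(0,3):1 a9@(1,0):1 a10@(2,1):0
t=2: (unchanged — steady state)

1..1
1.01
.0..
...0
..1.
1.11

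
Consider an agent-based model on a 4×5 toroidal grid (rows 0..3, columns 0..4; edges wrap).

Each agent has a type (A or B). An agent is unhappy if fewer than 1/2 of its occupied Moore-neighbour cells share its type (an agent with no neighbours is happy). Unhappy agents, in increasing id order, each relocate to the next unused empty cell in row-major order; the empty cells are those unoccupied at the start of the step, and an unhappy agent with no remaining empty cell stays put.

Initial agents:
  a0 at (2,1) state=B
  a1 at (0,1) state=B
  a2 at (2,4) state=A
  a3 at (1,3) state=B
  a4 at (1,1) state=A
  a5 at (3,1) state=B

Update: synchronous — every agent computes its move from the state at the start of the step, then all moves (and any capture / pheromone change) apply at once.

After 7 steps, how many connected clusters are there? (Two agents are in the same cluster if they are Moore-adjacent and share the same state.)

2

t=1: a0@(2,1):B a1@(0,1):B a2@(0,0):A a3@(0,2):B a4@(0,3):A a5@(3,1):B
t=2: a0@(2,1):B a1@(0,1):B a2@(0,4):A a3@(0,2):B a4@(1,0):A a5@(3,1):B
t=3: a0@(2,1):B a1@(0,1):B a2@(0,4):A a3@(0,2):B a4@(0,0):A a5@(3,1):B
t=4: a0@(2,1):B a1@(0,1):B a2@(0,4):A a3@(0,2):B a4@(0,3):A a5@(3,1):B
t=5: (unchanged — steady state)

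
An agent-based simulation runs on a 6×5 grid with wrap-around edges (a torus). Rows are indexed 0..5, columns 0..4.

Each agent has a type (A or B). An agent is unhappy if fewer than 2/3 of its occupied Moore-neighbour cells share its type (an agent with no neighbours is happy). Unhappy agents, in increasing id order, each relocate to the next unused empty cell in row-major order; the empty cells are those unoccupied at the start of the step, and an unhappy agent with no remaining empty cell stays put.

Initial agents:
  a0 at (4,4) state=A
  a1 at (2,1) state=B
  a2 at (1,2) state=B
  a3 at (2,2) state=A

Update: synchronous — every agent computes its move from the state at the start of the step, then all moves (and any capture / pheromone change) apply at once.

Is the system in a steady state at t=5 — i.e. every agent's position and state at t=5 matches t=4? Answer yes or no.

t=1: a0@(4,4):A a1@(0,0):B a2@(0,1):B a3@(0,2):A
t=2: a0@(4,4):A a1@(0,0):B a2@(0,3):B a3@(0,4):A
t=3: a0@(4,4):A a1@(0,1):B a2@(0,2):B a3@(1,0):A
t=4: a0@(4,4):A a1@(0,0):B a2@(0,2):B a3@(0,3):A
t=5: a0@(4,4):A a1@(0,0):B a2@(0,1):B a3@(0,4):A

no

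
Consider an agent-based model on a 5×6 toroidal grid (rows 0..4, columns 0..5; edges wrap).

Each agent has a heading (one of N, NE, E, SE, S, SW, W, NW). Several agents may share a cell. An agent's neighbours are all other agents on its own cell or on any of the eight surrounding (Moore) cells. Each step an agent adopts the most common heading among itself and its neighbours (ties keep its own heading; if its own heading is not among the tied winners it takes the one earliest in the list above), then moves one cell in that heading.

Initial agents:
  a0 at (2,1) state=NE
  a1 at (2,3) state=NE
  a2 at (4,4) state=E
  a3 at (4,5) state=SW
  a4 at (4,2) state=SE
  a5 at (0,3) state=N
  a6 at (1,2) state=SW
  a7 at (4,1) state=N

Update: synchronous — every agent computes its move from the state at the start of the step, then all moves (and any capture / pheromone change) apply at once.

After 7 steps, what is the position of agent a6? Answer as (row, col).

(4, 3)

t=1: a0@(1,2):NE a1@(1,4):NE a2@(4,5):E a3@(0,4):SW a4@(3,2):N a5@(4,3):N a6@(0,3):NE a7@(3,1):N
t=2: a0@(0,3):NE a1@(0,5):NE a2@(4,0):E a3@(4,5):NE a4@(2,2):N a5@(3,3):N a6@(4,4):NE a7@(2,1):N
t=3: a0@(4,4):NE a1@(4,0):NE a2@(3,1):NE a3@(3,0):NE a4@(1,2):N a5@(2,3):N a6@(3,5):NE a7@(1,1):N
t=4: a0@(3,5):NE a1@(3,1):NE a2@(2,2):NE a3@(2,1):NE a4@(0,2):N a5@(1,3):N a6@(2,0):NE a7@(0,1):N
t=5: a0@(2,0):NE a1@(2,2):NE a2@(1,3):NE a3@(1,2):NE a4@(4,2):N a5@(0,3):N a6@(1,1):NE a7@(4,1):N
t=6: a0@(1,1):NE a1@(1,3):NE a2@(0,4):NE a3@(0,3):NE a4@(3,2):N a5@(4,3):N a6@(0,2):NE a7@(3,1):N
t=7: a0@(0,2):NE a1@(0,4):NE a2@(4,5):NE a3@(4,4):NE a4@(2,2):N a5@(3,4):NE a6@(4,3):NE a7@(2,1):N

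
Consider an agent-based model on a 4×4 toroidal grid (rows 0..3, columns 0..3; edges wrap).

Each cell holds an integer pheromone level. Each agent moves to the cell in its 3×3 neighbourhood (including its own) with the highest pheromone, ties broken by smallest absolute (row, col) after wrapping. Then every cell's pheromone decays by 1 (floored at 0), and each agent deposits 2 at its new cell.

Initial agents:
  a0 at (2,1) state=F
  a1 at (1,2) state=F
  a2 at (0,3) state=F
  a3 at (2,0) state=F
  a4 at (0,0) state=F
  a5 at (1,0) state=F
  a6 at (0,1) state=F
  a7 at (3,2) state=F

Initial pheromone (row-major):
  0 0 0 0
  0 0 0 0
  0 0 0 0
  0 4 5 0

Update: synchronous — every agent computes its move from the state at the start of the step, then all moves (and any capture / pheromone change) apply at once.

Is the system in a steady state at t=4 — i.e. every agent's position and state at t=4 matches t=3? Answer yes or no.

yes

t=1: a0@(3,2) a1@(0,1) a2@(3,2) a3@(3,1) a4@(3,1) a5@(0,0) a6@(3,2) a7@(3,2) | pheromone: 2 2 0 0 / 0 0 0 0 / 0 0 0 0 / 0 7 12 0
t=2: a0@(3,2) a1@(3,2) a2@(3,2) a3@(3,2) a4@(3,2) a5@(3,1) a6@(3,2) a7@(3,2) | pheromone: 1 1 0 0 / 0 0 0 0 / 0 0 0 0 / 0 8 25 0
t=3: a0@(3,2) a1@(3,2) a2@(3,2) a3@(3,2) a4@(3,2) a5@(3,2) a6@(3,2) a7@(3,2) | pheromone: 0 0 0 0 / 0 0 0 0 / 0 0 0 0 / 0 7 40 0
t=4: a0@(3,2) a1@(3,2) a2@(3,2) a3@(3,2) a4@(3,2) a5@(3,2) a6@(3,2) a7@(3,2) | pheromone: 0 0 0 0 / 0 0 0 0 / 0 0 0 0 / 0 6 55 0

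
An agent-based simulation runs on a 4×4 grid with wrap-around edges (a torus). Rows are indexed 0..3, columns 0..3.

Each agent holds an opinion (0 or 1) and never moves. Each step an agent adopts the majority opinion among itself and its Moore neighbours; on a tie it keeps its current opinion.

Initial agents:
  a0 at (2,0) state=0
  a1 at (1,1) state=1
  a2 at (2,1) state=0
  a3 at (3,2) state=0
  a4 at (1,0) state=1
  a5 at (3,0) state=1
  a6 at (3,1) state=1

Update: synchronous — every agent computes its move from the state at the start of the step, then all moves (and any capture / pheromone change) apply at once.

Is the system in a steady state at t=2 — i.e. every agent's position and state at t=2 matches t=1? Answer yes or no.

no

t=1: a0@(2,0):1 a1@(1,1):1 a2@(2,1):1 a3@(3,2):0 a4@(1,0):1 a5@(3,0):1 a6@(3,1):0
t=2: a0@(2,0):1 a1@(1,1):1 a2@(2,1):1 a3@(3,2):0 a4@(1,0):1 a5@(3,0):1 a6@(3,1):1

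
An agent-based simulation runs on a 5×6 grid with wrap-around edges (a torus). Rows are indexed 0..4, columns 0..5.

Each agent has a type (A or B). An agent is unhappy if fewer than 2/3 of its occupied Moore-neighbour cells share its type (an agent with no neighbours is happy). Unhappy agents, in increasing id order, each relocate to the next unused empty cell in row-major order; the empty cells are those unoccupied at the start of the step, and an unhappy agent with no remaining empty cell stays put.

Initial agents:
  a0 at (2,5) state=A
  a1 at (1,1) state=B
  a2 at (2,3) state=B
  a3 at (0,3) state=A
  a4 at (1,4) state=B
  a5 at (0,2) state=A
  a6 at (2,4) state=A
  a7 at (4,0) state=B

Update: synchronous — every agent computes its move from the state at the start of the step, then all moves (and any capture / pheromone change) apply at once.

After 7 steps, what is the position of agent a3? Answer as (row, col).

t=1: a0@(0,0):A a1@(0,1):B a2@(0,4):B a3@(0,5):A a4@(1,0):B a5@(1,2):A a6@(1,3):A a7@(4,0):B
t=2: a0@(0,2):A a1@(0,3):B a2@(1,1):B a3@(1,4):A a4@(1,5):B a5@(2,0):A a6@(2,1):A a7@(2,2):B
t=3: a0@(0,0):A a1@(0,1):B a2@(0,4):B a3@(0,5):A a4@(1,0):B a5@(1,2):A a6@(1,3):A a7@(2,3):B
t=4: a0@(0,2):A a1@(0,3):B a2@(1,1):B a3@(1,4):A a4@(1,5):B a5@(2,0):A a6@(2,1):A a7@(2,2):B
t=5: a0@(0,0):A a1@(0,1):B a2@(0,4):B a3@(0,5):A a4@(1,0):B a5@(1,2):A a6@(1,3):A a7@(2,3):B
t=6: a0@(0,2):A a1@(0,3):B a2@(1,1):B a3@(1,4):A a4@(1,5):B a5@(2,0):A a6@(2,1):A a7@(2,2):B
t=7: a0@(0,0):A a1@(0,1):B a2@(0,4):B a3@(0,5):A a4@(1,0):B a5@(1,2):A a6@(1,3):A a7@(2,3):B

(0, 5)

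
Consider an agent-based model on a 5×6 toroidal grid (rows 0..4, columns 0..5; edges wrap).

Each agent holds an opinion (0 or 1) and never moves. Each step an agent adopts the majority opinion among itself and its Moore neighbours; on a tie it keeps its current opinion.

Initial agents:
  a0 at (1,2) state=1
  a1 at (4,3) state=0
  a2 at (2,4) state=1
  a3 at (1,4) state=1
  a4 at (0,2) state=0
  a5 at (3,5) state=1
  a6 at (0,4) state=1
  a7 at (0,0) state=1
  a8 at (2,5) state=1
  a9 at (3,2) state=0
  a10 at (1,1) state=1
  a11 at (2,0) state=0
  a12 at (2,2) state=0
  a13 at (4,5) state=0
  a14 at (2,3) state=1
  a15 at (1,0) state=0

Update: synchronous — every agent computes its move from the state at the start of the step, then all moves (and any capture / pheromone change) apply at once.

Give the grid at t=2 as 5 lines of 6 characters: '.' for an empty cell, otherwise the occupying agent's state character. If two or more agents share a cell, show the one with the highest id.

1.0.1.
111.1.
1.1111
..0..1
...0.1

t=1: a0@(1,2):1 a1@(4,3):0 a2@(2,4):1 a3@(1,4):1 a4@(0,2):0 a5@(3,5):1 a6@(0,4):1 a7@(0,0):1 a8@(2,5):1 a9@(3,2):0 a10@(1,1):0 a11@(2,0):1 a12@(2,2):1 a13@(4,5):1 a14@(2,3):1 a15@(1,0):1
t=2: a0@(1,2):1 a1@(4,3):0 a2@(2,4):1 a3@(1,4):1 a4@(0,2):0 a5@(3,5):1 a6@(0,4):1 a7@(0,0):1 a8@(2,5):1 a9@(3,2):0 a10@(1,1):1 a11@(2,0):1 a12@(2,2):1 a13@(4,5):1 a14@(2,3):1 a15@(1,0):1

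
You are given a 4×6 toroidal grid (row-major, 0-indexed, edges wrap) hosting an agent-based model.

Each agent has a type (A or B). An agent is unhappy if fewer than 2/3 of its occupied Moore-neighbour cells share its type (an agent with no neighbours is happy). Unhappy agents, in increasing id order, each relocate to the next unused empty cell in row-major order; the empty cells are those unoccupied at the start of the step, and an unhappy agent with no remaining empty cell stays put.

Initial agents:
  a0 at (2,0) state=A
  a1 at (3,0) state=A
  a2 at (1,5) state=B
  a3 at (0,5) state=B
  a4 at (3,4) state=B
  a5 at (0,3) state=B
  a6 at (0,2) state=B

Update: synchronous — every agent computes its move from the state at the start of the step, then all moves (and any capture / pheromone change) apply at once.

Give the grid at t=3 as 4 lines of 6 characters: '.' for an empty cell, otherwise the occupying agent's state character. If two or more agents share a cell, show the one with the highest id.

AABBBB
......
......
....B.

t=1: a0@(0,0):A a1@(0,1):A a2@(0,4):B a3@(0,5):B a4@(3,4):B a5@(0,3):B a6@(0,2):B
t=2: a0@(1,0):A a1@(1,1):A a2@(0,4):B a3@(0,5):B a4@(3,4):B a5@(0,3):B a6@(1,2):B
t=3: a0@(0,0):A a1@(0,1):A a2@(0,4):B a3@(0,5):B a4@(3,4):B a5@(0,3):B a6@(0,2):B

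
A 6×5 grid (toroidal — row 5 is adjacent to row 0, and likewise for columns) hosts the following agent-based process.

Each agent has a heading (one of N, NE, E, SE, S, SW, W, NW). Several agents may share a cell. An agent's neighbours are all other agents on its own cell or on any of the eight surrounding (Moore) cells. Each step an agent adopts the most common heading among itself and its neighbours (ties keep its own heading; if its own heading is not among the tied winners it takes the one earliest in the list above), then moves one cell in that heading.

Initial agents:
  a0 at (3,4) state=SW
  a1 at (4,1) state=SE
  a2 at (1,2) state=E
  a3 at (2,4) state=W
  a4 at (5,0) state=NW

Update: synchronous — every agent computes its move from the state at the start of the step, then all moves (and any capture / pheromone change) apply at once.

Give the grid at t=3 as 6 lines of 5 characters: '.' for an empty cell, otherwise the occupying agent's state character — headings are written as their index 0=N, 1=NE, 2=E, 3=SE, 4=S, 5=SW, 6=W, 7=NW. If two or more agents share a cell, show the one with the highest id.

.5...
2...3
.67..
.....
.....
.....

t=1: a0@(4,3):SW a1@(5,2):SE a2@(1,3):E a3@(2,3):W a4@(4,4):NW
t=2: a0@(5,2):SW a1@(0,3):SE a2@(1,4):E a3@(2,2):W a4@(3,3):NW
t=3: a0@(0,1):SW a1@(1,4):SE a2@(1,0):E a3@(2,1):W a4@(2,2):NW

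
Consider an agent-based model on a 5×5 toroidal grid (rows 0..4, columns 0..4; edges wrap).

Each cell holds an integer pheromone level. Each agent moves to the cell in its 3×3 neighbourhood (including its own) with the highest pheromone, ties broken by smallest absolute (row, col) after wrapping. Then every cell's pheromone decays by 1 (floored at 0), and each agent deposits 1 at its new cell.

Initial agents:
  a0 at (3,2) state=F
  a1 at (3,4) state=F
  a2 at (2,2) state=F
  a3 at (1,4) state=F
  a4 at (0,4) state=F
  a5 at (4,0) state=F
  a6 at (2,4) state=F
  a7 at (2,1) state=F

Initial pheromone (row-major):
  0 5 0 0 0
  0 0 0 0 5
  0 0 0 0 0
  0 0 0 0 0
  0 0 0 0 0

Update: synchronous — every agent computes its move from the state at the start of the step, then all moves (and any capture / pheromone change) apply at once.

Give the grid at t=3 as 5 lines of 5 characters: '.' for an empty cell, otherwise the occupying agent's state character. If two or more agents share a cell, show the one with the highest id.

t=1: a0@(2,1) a1@(2,0) a2@(1,1) a3@(1,4) a4@(1,4) a5@(0,1) a6@(1,4) a7@(1,0) | pheromone: 0 5 0 0 0 / 1 1 0 0 7 / 1 1 0 0 0 / 0 0 0 0 0 / 0 0 0 0 0
t=2: a0@(1,0) a1@(1,4) a2@(0,1) a3@(1,4) a4@(1,4) a5@(0,1) a6@(1,4) a7@(1,4) | pheromone: 0 6 0 0 0 / 1 0 0 0 11 / 0 0 0 0 0 / 0 0 0 0 0 / 0 0 0 0 0
t=3: a0@(1,4) a1@(1,4) a2@(0,1) a3@(1,4) a4@(1,4) a5@(0,1) a6@(1,4) a7@(1,4) | pheromone: 0 7 0 0 0 / 0 0 0 0 16 / 0 0 0 0 0 / 0 0 0 0 0 / 0 0 0 0 0

.F...
....F
.....
.....
.....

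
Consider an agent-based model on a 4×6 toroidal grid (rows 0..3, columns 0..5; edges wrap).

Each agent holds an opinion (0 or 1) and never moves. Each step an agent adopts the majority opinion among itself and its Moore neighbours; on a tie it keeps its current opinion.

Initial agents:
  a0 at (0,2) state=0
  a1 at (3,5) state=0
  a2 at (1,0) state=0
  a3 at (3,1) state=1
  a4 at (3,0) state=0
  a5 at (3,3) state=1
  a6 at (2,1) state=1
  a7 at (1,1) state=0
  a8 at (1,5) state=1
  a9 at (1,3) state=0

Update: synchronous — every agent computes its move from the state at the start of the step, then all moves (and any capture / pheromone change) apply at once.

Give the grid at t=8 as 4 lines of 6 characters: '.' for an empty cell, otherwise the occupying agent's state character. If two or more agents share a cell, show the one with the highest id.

t=1: a0@(0,2):0 a1@(3,5):0 a2@(1,0):0 a3@(3,1):1 a4@(3,0):0 a5@(3,3):1 a6@(2,1):0 a7@(1,1):0 a8@(1,5):1 a9@(1,3):0
t=2: a0@(0,2):0 a1@(3,5):0 a2@(1,0):0 a3@(3,1):0 a4@(3,0):0 a5@(3,3):1 a6@(2,1):0 a7@(1,1):0 a8@(1,5):1 a9@(1,3):0
t=3: (unchanged — steady state)

..0...
00.0.1
.0....
00.1.0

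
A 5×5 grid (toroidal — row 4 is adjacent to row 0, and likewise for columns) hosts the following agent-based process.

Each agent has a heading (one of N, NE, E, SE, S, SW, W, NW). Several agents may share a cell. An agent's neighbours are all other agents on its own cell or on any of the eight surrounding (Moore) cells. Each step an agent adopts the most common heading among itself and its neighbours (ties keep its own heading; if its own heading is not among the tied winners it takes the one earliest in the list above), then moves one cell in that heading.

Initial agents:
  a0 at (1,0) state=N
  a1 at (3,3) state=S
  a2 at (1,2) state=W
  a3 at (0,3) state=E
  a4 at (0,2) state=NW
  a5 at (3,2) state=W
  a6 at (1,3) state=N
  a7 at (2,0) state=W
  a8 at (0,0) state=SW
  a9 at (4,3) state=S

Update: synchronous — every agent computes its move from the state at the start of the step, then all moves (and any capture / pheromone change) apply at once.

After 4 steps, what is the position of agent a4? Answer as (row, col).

t=1: a0@(0,0):N a1@(4,3):S a2@(1,1):W a3@(0,4):E a4@(4,1):NW a5@(4,2):S a6@(0,3):N a7@(2,4):W a8@(1,4):SW a9@(0,3):S
t=2: a0@(4,0):N a1@(0,3):S a2@(1,0):W a3@(4,4):N a4@(3,0):NW a5@(0,2):S a6@(1,3):S a7@(2,3):W a8@(0,4):N a9@(1,3):S
t=3: a0@(3,0):N a1@(1,3):S a2@(1,4):W a3@(3,4):N a4@(2,0):N a5@(1,2):S a6@(2,3):S a7@(3,3):S a8@(4,4):N a9@(2,3):S
t=4: a0@(2,0):N a1@(2,3):S a2@(2,4):S a3@(2,4):N a4@(1,0):N a5@(2,2):S a6@(3,3):S a7@(4,3):S a8@(3,4):N a9@(3,3):S

(1, 0)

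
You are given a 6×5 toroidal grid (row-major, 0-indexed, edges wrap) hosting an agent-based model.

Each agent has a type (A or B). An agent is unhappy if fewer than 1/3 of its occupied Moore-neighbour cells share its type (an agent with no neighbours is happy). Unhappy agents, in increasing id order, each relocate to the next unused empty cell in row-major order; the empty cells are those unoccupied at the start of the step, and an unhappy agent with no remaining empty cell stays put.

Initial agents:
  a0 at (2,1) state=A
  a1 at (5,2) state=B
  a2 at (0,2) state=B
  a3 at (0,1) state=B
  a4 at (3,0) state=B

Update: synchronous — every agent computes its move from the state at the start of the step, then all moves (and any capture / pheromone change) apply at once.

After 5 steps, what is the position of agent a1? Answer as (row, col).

t=1: a0@(0,0):A a1@(5,2):B a2@(0,2):B a3@(0,1):B a4@(0,3):B
t=2: a0@(0,4):A a1@(5,2):B a2@(0,2):B a3@(0,1):B a4@(0,3):B
t=3: a0@(0,0):A a1@(5,2):B a2@(0,2):B a3@(0,1):B a4@(0,3):B
t=4: a0@(0,4):A a1@(5,2):B a2@(0,2):B a3@(0,1):B a4@(0,3):B
t=5: a0@(0,0):A a1@(5,2):B a2@(0,2):B a3@(0,1):B a4@(0,3):B

(5, 2)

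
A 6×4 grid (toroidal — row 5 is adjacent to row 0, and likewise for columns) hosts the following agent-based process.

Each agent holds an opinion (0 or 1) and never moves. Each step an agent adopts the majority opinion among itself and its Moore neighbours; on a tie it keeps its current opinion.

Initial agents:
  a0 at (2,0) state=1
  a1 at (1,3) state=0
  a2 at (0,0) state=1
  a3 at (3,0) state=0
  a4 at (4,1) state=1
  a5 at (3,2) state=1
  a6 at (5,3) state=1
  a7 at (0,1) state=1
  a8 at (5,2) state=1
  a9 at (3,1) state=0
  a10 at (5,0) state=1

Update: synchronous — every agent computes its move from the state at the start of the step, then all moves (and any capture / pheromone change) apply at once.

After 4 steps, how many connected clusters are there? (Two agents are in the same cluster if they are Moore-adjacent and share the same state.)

t=1: a0@(2,0):0 a1@(1,3):1 a2@(0,0):1 a3@(3,0):0 a4@(4,1):1 a5@(3,2):1 a6@(5,3):1 a7@(0,1):1 a8@(5,2):1 a9@(3,1):1 a10@(5,0):1
t=2: (unchanged — steady state)

2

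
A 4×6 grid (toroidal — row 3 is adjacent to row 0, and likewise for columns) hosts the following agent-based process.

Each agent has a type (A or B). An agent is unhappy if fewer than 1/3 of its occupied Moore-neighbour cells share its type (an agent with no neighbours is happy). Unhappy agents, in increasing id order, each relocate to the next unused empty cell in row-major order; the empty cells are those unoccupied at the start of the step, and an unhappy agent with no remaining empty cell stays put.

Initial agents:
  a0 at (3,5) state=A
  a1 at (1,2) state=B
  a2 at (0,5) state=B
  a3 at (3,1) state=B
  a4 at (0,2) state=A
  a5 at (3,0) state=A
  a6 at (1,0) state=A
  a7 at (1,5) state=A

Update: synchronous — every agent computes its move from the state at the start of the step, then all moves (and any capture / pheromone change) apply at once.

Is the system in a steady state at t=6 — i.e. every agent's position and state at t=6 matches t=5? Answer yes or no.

t=1: a0@(3,5):A a1@(0,0):B a2@(0,1):B a3@(0,3):B a4@(0,4):A a5@(3,0):A a6@(1,0):A a7@(1,5):A
t=2: a0@(3,5):A a1@(0,2):B a2@(0,1):B a3@(0,5):B a4@(0,4):A a5@(3,0):A a6@(1,0):A a7@(1,5):A
t=3: a0@(3,5):A a1@(0,2):B a2@(0,1):B a3@(0,0):B a4@(0,4):A a5@(3,0):A a6@(1,0):A a7@(1,5):A
t=4: a0@(3,5):A a1@(0,2):B a2@(0,1):B a3@(0,3):B a4@(0,4):A a5@(3,0):A a6@(1,0):A a7@(1,5):A
t=5: (unchanged — steady state)

yes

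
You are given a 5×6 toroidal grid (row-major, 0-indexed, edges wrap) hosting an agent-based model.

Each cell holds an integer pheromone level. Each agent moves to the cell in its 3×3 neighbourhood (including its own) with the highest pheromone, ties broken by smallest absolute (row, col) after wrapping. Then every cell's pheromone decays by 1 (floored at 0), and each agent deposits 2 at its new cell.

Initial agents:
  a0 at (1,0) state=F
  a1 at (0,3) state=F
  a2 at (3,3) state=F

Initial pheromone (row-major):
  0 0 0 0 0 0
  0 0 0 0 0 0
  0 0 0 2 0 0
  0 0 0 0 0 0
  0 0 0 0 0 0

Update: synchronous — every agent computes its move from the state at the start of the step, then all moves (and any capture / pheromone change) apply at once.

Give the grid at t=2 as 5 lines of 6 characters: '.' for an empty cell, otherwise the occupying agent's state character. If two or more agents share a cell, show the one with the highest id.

t=1: a0@(0,0) a1@(0,2) a2@(2,3) | pheromone: 2 0 2 0 0 0 / 0 0 0 0 0 0 / 0 0 0 3 0 0 / 0 0 0 0 0 0 / 0 0 0 0 0 0
t=2: a0@(0,0) a1@(0,2) a2@(2,3) | pheromone: 3 0 3 0 0 0 / 0 0 0 0 0 0 / 0 0 0 4 0 0 / 0 0 0 0 0 0 / 0 0 0 0 0 0

F.F...
......
...F..
......
......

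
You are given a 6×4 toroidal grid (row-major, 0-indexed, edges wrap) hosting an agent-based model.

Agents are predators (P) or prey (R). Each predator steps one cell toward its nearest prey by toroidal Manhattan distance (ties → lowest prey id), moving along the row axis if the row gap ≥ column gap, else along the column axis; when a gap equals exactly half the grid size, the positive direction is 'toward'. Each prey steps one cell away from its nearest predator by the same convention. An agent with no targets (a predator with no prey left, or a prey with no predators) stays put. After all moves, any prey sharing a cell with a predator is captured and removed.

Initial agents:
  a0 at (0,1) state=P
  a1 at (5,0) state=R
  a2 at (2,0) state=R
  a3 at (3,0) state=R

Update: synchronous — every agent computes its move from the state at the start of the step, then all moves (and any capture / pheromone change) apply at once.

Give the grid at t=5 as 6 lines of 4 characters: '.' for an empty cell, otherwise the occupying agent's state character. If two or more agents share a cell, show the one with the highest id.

t=1: a0@(5,1):P a1@(4,0):R a2@(3,0):R a3@(2,0):R
t=2: a0@(4,1):P a1@(3,0):R a2@(2,0):R a3@(1,0):R
t=3: a0@(3,1):P a1@(2,0):R a2@(1,0):R a3@(0,0):R
t=4: a0@(2,1):P a1@(1,0):R a2@(0,0):R a3@(5,0):R
t=5: a0@(1,1):P a1@(0,0):R a2@(5,0):R a3@(4,0):R

R...
.P..
....
....
R...
R...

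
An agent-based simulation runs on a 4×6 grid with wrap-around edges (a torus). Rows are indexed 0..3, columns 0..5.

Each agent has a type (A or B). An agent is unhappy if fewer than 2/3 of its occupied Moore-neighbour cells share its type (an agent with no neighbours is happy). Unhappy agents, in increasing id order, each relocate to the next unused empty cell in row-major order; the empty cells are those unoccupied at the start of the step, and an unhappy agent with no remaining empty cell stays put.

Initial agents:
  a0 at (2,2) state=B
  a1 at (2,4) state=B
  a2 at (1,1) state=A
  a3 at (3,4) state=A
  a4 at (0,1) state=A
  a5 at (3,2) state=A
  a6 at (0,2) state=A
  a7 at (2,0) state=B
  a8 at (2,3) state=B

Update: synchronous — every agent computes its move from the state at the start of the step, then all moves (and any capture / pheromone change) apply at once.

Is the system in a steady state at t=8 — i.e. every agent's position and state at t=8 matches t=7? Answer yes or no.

t=1: a0@(0,0):B a1@(0,3):B a2@(0,4):A a3@(0,5):A a4@(0,1):A a5@(1,0):A a6@(0,2):A a7@(1,2):B a8@(1,3):B
t=2: a0@(1,1):B a1@(1,4):B a2@(1,5):A a3@(0,5):A a4@(2,0):A a5@(1,0):A a6@(2,1):A a7@(2,2):B a8@(2,3):B
t=3: a0@(0,0):B a1@(0,1):B a2@(1,5):A a3@(0,5):A a4@(2,0):A a5@(1,0):A a6@(0,2):A a7@(2,2):B a8@(2,3):B
t=4: a0@(0,3):B a1@(0,4):B a2@(1,5):A a3@(0,5):A a4@(2,0):A a5@(1,1):A a6@(1,2):A a7@(2,2):B a8@(2,3):B
t=5: a0@(0,0):B a1@(0,1):B a2@(1,5):A a3@(0,2):A a4@(2,0):A a5@(1,1):A a6@(1,0):A a7@(1,3):B a8@(1,4):B
t=6: a0@(0,3):B a1@(0,4):B a2@(0,5):A a3@(1,2):A a4@(2,0):A a5@(2,1):A a6@(2,2):A a7@(2,3):B a8@(2,4):B
t=7: a0@(0,0):B a1@(0,1):B a2@(0,2):A a3@(1,0):A a4@(2,0):A a5@(2,1):A a6@(2,2):A a7@(1,1):B a8@(2,4):B
t=8: a0@(0,0):B a1@(0,3):B a2@(0,4):A a3@(0,5):A a4@(2,0):A a5@(2,1):A a6@(1,2):A a7@(1,3):B a8@(2,4):B

no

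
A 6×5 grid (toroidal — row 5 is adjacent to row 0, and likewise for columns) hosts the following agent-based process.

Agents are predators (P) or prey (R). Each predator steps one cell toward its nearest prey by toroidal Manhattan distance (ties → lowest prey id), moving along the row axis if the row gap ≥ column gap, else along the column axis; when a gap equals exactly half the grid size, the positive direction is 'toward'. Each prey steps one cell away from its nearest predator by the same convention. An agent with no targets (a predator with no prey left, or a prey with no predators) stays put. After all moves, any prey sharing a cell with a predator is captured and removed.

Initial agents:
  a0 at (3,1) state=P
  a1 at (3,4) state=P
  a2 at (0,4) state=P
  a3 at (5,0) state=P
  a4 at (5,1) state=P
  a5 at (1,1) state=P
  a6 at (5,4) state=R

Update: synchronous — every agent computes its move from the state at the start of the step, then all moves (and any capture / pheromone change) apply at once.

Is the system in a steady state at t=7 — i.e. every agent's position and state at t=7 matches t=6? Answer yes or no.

t=1: a0@(4,1):P a1@(4,4):P a2@(5,4):P a3@(5,4):P a4@(5,0):P a5@(0,1):P
t=2: (unchanged — steady state)

yes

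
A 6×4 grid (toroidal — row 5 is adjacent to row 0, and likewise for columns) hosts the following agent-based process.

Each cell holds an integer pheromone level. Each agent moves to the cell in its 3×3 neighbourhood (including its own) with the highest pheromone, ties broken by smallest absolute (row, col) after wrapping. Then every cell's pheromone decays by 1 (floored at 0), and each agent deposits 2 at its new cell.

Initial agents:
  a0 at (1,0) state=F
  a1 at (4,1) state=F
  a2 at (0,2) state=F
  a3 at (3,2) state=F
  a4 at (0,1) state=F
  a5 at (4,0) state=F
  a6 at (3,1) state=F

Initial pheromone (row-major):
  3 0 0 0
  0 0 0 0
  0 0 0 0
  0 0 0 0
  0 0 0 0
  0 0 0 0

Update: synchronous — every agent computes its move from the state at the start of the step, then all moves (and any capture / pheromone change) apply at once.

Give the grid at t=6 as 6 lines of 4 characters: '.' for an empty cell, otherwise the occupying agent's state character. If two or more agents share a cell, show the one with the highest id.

F...
....
....
F...
....
....

t=1: a0@(0,0) a1@(3,0) a2@(0,1) a3@(2,1) a4@(0,0) a5@(3,0) a6@(2,0) | pheromone: 6 2 0 0 / 0 0 0 0 / 2 2 0 0 / 4 0 0 0 / 0 0 0 0 / 0 0 0 0
t=2: a0@(0,0) a1@(3,0) a2@(0,0) a3@(3,0) a4@(0,0) a5@(3,0) a6@(3,0) | pheromone: 11 1 0 0 / 0 0 0 0 / 1 1 0 0 / 11 0 0 0 / 0 0 0 0 / 0 0 0 0
t=3: a0@(0,0) a1@(3,0) a2@(0,0) a3@(3,0) a4@(0,0) a5@(3,0) a6@(3,0) | pheromone: 16 0 0 0 / 0 0 0 0 / 0 0 0 0 / 18 0 0 0 / 0 0 0 0 / 0 0 0 0
t=4: a0@(0,0) a1@(3,0) a2@(0,0) a3@(3,0) a4@(0,0) a5@(3,0) a6@(3,0) | pheromone: 21 0 0 0 / 0 0 0 0 / 0 0 0 0 / 25 0 0 0 / 0 0 0 0 / 0 0 0 0
t=5: a0@(0,0) a1@(3,0) a2@(0,0) a3@(3,0) a4@(0,0) a5@(3,0) a6@(3,0) | pheromone: 26 0 0 0 / 0 0 0 0 / 0 0 0 0 / 32 0 0 0 / 0 0 0 0 / 0 0 0 0
t=6: a0@(0,0) a1@(3,0) a2@(0,0) a3@(3,0) a4@(0,0) a5@(3,0) a6@(3,0) | pheromone: 31 0 0 0 / 0 0 0 0 / 0 0 0 0 / 39 0 0 0 / 0 0 0 0 / 0 0 0 0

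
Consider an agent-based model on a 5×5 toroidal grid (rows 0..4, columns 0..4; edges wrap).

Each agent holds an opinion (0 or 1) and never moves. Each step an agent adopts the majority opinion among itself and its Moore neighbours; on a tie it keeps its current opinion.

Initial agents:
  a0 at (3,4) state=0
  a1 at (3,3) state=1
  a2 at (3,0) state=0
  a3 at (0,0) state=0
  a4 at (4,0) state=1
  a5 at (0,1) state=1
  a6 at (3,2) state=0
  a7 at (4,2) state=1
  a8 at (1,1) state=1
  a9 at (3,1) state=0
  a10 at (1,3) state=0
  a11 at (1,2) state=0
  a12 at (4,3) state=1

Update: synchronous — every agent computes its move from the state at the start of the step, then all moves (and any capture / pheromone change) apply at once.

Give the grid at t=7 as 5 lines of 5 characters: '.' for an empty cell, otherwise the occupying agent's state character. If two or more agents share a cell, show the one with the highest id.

11...
.100.
.....
00111
0.11.

t=1: a0@(3,4):1 a1@(3,3):1 a2@(3,0):0 a3@(0,0):1 a4@(4,0):0 a5@(0,1):1 a6@(3,2):1 a7@(4,2):1 a8@(1,1):1 a9@(3,1):0 a10@(1,3):0 a11@(1,2):0 a12@(4,3):1
t=2: (unchanged — steady state)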